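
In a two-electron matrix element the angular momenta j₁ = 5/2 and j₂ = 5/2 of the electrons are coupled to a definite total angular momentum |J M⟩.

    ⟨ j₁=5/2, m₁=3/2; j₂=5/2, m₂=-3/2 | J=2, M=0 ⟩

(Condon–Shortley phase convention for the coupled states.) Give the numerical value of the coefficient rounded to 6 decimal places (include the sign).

+√(1/84) ≈ +0.109109

j₁+j₂−J=3  J+j₁−j₂=2  J−j₁+j₂=2  j₁+j₂+J+1=8
(j₁±m₁, j₂±m₂, J±M) = (4,1,1,4,2,2)
P² = 48/7
sum k=0..1:
  [0] +1/6 = 1/6
  [1] −1/8 = -1/8
S = 1/24
C² = P²·S² = 1/84 ; C = +0.109109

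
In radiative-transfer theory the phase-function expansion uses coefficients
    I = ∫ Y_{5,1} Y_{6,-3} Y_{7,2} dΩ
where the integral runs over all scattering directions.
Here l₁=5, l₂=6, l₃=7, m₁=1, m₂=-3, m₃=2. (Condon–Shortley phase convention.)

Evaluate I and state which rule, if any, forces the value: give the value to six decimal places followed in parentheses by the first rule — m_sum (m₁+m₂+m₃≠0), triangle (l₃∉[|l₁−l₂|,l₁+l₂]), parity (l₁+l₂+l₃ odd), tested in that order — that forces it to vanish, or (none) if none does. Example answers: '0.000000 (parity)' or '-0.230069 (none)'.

-0.121943 (none)

Checks pass: Σm=0; 18 even; l₃=7∈[1,11].
(2·5+1)(2·6+1)(2·7+1) = 2145
Δ: 4! 6! 8! / 19! → 1/174594420
sum: t=0:+1/4147200 t=1:−1/207360 t=2:+1/82944 t=3:−1/207360 t=4:+1/4147200 = 1/345600
3j²(5 6 7; 0 0 0) = Δ·Π!·Σ² = 420/46189  (sign -1)
sum: t=0:+1/829440 t=1:−1/311040 t=2:+1/967680 t=3:−1/29030400 = -11/10886400
3j²(5 6 7; 1 -3 2) = Δ·Π!·Σ² = 1408/146965  (sign +1)
combine: 4πI² = 2145·420/46189·1408/146965 = 253440/1356277
take √, sign -1: I = -0.12194344
No selection rule forces the value: the integral is nonzero (none).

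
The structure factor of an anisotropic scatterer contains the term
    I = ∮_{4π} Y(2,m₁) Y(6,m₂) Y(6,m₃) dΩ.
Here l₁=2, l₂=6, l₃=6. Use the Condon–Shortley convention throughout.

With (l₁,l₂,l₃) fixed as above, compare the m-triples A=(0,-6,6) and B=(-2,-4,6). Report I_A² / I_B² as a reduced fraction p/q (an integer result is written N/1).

11/1

Same 2,6,6: normalisation and zero-m 3j drop out of the ratio.
A: Δ: 2! 2! 10! / 15! → 1/90090; sum: t=0:+1/14515200 = 1/14515200; 3j²(2 6 6; 0 -6 6) = Δ·Π!·Σ² = 22/455  (sign +1)
B: Δ: 2! 2! 10! / 15! → 1/90090; sum: t=2:+1/14515200 = 1/14515200; 3j²(2 6 6; -2 -4 6) = Δ·Π!·Σ² = 2/455  (sign +1)
I_A²/I_B² = (22/455)/(2/455) = 11/1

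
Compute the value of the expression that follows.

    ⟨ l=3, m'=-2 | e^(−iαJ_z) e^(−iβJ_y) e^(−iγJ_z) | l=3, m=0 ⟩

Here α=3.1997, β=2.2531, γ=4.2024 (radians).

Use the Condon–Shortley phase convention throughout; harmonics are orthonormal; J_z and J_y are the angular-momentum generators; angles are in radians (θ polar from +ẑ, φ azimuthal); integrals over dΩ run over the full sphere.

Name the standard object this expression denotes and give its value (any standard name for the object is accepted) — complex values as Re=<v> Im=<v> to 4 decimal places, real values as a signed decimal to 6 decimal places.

This is a Wigner D-matrix element — the rotation-matrix element ⟨l m'| R(α,β,γ) |l m⟩ in the angular-momentum basis.
First d^3_{-2,0}(β=2.2531), then the phase factors e^{-i(-2)α} and e^{-i(0)γ}:
c=cos(2.253100/2)=0.429777, s=sin(2.253100/2)=0.902935; N=√[1·120·6·6]=65.726707
Admissible k: 2..3 (factorial args all ≥0)
  k=2: (−1)^0·65.7267/(12)·0.4298^4·0.9029^2 = +0.152352
  k=3: (−1)^1·65.7267/(12)·0.4298^2·0.9029^4 = -0.672471
d^3_{-2,0}(2.2531) = +0.152352 -0.672471 = -0.520119
D = (+0.993255+0.115953i)·(-0.520119)·(+1.000000+0.000000i) = -0.516611-0.060310i

Wigner D-matrix element, Re=-0.5166 Im=-0.0603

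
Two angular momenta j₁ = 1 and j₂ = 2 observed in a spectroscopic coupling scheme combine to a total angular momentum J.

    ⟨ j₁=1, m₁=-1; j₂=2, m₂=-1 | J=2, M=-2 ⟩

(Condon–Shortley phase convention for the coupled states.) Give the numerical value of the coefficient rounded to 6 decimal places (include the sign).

triangle: 1!×1!×3!/6! = 6/720
(j±m)!: 0!×2!×1!×3!×0!×4! = 288
prefactor² = (2J+1)×Δ×N² = 12
  k=1: −1/(1!×0!×1!×0!×0!×3!) = -1/6
Σ = -1/6  ⇒  CG² = 12×(-1/6)² = 1/3
CG = −√(1/3) = -0.577350

−√(1/3) = -0.577350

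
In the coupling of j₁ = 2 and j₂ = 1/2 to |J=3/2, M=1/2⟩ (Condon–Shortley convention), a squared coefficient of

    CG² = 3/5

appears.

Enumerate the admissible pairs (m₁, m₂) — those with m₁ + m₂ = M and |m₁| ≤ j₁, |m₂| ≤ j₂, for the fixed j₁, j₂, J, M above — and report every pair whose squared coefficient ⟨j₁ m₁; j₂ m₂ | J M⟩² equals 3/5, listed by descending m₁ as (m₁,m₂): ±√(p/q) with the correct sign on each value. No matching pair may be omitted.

Admissible pairs with m₁+m₂ = M = 1/2: (0,1/2), (1,-1/2)
  (m₁,m₂)=(1,-1/2): CG² = 3/5, CG = +√(3/5)   ← matches the target
  (m₁,m₂)=(0,1/2): CG² = 2/5, CG = −√(2/5)
Pairs with CG² = 3/5: (1,-1/2): +√(3/5)

(1,-1/2): +√(3/5)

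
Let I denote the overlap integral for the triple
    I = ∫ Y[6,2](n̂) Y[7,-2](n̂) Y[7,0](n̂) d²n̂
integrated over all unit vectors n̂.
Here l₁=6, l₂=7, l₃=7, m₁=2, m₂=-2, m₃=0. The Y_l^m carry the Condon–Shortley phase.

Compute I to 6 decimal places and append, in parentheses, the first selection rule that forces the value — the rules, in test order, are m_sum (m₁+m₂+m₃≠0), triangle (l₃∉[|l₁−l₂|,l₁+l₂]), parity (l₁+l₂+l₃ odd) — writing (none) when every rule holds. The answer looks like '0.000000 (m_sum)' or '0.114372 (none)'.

Rules hold: Σm=0, L=20 even, 1≤7≤13.
N = 13·15·15 = 2925
Δ = 6!·6!·8!/21! = 1/2444321880
Racah Σ t=0..6: t=0:+1/2612736000 t=1:−1/20736000 t=2:+1/1658880 t=3:−1/746496 t=4:+1/1658880 t=5:−1/20736000 t=6:+1/2612736000 = -1/4354560
⇒ 3j(6 7 7; 0 0 0)² = 1000/138567, sgn +1
Racah Σ t=0..4: t=0:+1/24883200 t=1:−1/2488320 t=2:+1/1658880 t=3:−1/6220800 t=4:+1/174182400 = 1/11612160
⇒ 3j(6 7 7; 2 -2 0)² = 150/46189, sgn -1
4πI² = N·(3j₀)²·(3jₘ)² = 11250000/164109517
I = -1·√(0.0685518/4π) = -0.07385917
No selection rule forces the value: the integral is nonzero (none).

-0.073859 (none)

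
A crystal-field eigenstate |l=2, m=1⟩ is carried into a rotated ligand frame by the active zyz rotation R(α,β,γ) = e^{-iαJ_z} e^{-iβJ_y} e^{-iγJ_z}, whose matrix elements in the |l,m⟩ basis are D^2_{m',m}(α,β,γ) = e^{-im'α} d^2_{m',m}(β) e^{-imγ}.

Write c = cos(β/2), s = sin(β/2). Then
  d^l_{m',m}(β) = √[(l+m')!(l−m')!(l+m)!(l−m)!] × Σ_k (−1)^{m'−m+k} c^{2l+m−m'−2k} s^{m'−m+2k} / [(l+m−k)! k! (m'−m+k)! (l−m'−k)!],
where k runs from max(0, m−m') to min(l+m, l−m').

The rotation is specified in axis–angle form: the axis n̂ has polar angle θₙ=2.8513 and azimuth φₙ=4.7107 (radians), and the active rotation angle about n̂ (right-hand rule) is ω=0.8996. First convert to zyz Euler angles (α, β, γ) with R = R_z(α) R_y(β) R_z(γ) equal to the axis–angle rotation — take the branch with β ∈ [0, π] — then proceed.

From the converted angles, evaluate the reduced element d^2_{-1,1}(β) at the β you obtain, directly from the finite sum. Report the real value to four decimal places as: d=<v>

Axis–angle → zyz. n̂ = (sinθₙcosφₙ, sinθₙsinφₙ, cosθₙ) = (-0.000483, -0.286232, -0.958160), ω = 0.8996.
R = I cosω + sinω [n̂]ₓ + (1−cosω) n̂n̂ᵀ gives
  R = [+0.621923, +0.750367, -0.223967; -0.750262, +0.652899, +0.104069; +0.224317, +0.103311, +0.969025]
β = atan2(√(R₁₃²+R₂₃²), R₃₃) = 0.249547; α = atan2(R₂₃, R₁₃) mod 2π = 2.706615; γ = atan2(R₃₂, −R₃₁) mod 2π = 2.709993
d^2_{-1,1}(β=0.2495) via the finite sum:
c=cos(0.249547/2)=0.992226, s=sin(0.249547/2)=0.124450; N=√[1·6·6·1]=6.000000
k: max(0,(1)−(-1))=2 … min(2+(1),2−(-1))=3
  k=2: (−1)^0·6.0000/(2)·0.9922^2·0.1244^2 = +0.045744
  k=3: (−1)^1·6.0000/(6)·0.9922^0·0.1244^4 = -0.000240
d^2_{-1,1}(0.2495) = +0.045744 -0.000240 = +0.045504

d=0.0455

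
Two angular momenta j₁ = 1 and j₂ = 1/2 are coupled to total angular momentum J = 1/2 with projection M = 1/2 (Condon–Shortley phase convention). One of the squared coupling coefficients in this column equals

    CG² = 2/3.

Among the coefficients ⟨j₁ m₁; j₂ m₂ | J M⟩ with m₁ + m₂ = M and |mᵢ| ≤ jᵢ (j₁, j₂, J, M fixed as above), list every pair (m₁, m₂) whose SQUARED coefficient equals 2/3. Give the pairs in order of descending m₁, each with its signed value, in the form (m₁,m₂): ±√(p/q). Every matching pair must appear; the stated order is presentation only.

Admissible pairs with m₁+m₂ = M = 1/2: (0,1/2), (1,-1/2)
  (m₁,m₂)=(1,-1/2): CG² = 2/3, CG = +√(2/3)   ← matches the target
  (m₁,m₂)=(0,1/2): CG² = 1/3, CG = −√(1/3)
Pairs with CG² = 2/3: (1,-1/2): +√(2/3)

(1,-1/2): +√(2/3)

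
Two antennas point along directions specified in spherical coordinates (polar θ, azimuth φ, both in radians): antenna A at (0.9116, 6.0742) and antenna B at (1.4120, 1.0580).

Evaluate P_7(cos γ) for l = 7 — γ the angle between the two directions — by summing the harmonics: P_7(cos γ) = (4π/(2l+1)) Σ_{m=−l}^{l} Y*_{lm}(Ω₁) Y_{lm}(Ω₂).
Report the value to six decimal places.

-0.171758

Addition theorem: P_7(cos γ) = (4π/15) Σ_m Y*_{lm}(Ω₁) Y_{lm}(Ω₂), m = −7…7:
  m=-7: Y*=(0.010386, -0.095879)  Y=(0.198220, -0.412471)  product (-0.037489, -0.023289)
  m=-6: Y*=(0.087123, -0.265670)  Y=(0.273638, -0.017761)  product (0.019122, -0.074245)
  m=-5: Y*=(0.220389, -0.379731)  Y=(-0.126929, -0.194748)  product (-0.101926, 0.005278)
  m=-4: Y*=(0.220835, -0.244368)  Y=(0.136365, -0.261684)  product (-0.033833, -0.091112)
  m=-3: Y*=(-0.072360, 0.052422)  Y=(-0.153195, 0.004966)  product (0.010825, -0.008390)
  m=-2: Y*=(-0.336066, 0.149261)  Y=(-0.154354, -0.254489)  product (0.089858, 0.062486)
  m=-1: Y*=(-0.067605, 0.014338)  Y=(-0.059631, 0.105910)  product (0.002513, -0.008015)
  m=+0: Y*=(0.346784, -0.000000)  Y=(-0.297479, 0.000000)  product (-0.103161, 0.000000)
  m=+1: Y*=(0.067605, 0.014338)  Y=(0.059631, 0.105910)  product (0.002513, 0.008015)
  m=+2: Y*=(-0.336066, -0.149261)  Y=(-0.154354, 0.254489)  product (0.089858, -0.062486)
  m=+3: Y*=(0.072360, 0.052422)  Y=(0.153195, 0.004966)  product (0.010825, 0.008390)
  m=+4: Y*=(0.220835, 0.244368)  Y=(0.136365, 0.261684)  product (-0.033833, 0.091112)
  m=+5: Y*=(-0.220389, -0.379731)  Y=(0.126929, -0.194748)  product (-0.101926, -0.005278)
  m=+6: Y*=(0.087123, 0.265670)  Y=(0.273638, 0.017761)  product (0.019122, 0.074245)
  m=+7: Y*=(-0.010386, -0.095879)  Y=(-0.198220, -0.412471)  product (-0.037489, 0.023289)
Accumulated sum (-0.205021, 0.000000); after 4π/(2l+1) scaling, (-0.171758, 0.000000) ⇒ P_7 = -0.171758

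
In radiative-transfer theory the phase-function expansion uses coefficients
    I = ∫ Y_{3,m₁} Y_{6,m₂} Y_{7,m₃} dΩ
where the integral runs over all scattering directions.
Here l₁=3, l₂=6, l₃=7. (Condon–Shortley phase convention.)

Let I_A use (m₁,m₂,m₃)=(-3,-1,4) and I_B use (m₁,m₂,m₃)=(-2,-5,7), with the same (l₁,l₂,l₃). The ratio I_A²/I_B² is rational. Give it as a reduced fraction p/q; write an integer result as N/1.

l's match ⇒ only the (l;m) 3-j factors differ between A and B.
A: triangle coeff Δ(3,6,7) = 1/2042040; Σ_t [2,2]: t=2:+1/1451520 = 1/1451520; (3j)²=75/3094 [(3 6 7; -3 -1 4)], sign=-1
B: triangle coeff Δ(3,6,7) = 1/2042040; Σ_t [1,1]: t=1:−1/87091200 = -1/87091200; (3j)²=11/408 [(3 6 7; -2 -5 7)], sign=-1
I_A²/I_B² = (75/3094)/(11/408) = 900/1001

900/1001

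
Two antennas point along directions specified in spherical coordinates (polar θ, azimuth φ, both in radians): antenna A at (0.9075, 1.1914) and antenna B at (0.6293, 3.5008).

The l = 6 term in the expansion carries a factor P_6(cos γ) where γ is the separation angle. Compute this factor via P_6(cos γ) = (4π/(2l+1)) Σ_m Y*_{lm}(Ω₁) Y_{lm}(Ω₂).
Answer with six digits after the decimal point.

-0.109352

Summing Y*_{l m}(θ₁,φ₁)·Y_{l m}(θ₂,φ₂) over m ∈ [−6, 6]; prefactor 4π/(2·6+1) = 0.966644:
  m=-6: Y*=+0.074983+0.088022i  Y=-0.011081-0.016750i  product +0.000643-0.002231i
  m=-5: Y*=+0.296490-0.100293i  Y=+0.021343+0.093148i  product +0.015670+0.025477i
  m=-4: Y*=+0.023191-0.435416i  Y=+0.035397-0.262637i  product -0.113535-0.021503i
  m=-3: Y*=-0.208463-0.096264i  Y=-0.212960+0.396225i  product +0.082537-0.062098i
  m=-2: Y*=+0.158645-0.150420i  Y=+0.283026-0.247440i  product +0.007681-0.081828i
  m=-1: Y*=-0.120691-0.302702i  Y=+0.093772-0.035211i  product -0.021976-0.024135i
  m=+0: Y*=+0.134767-0.000000i  Y=-0.409337+0.000000i  product -0.055165+0.000000i
  m=+1: Y*=+0.120691-0.302702i  Y=-0.093772-0.035211i  product -0.021976+0.024135i
  m=+2: Y*=+0.158645+0.150420i  Y=+0.283026+0.247440i  product +0.007681+0.081828i
  m=+3: Y*=+0.208463-0.096264i  Y=+0.212960+0.396225i  product +0.082537+0.062098i
  m=+4: Y*=+0.023191+0.435416i  Y=+0.035397+0.262637i  product -0.113535+0.021503i
  m=+5: Y*=-0.296490-0.100293i  Y=-0.021343+0.093148i  product +0.015670-0.025477i
  m=+6: Y*=+0.074983-0.088022i  Y=-0.011081+0.016750i  product +0.000643+0.002231i
Σ over m = -0.113126+0.000000i; ×(4π/13) → -0.109352+0.000000i. Real part: -0.109352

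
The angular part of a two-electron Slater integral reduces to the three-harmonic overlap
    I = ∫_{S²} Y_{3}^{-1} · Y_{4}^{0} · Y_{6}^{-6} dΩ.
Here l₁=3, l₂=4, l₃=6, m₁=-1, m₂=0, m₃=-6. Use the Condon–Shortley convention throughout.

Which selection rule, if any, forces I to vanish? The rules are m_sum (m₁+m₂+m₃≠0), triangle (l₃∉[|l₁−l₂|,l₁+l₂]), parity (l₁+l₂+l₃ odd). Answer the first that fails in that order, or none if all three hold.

m_sum

azimuthal sum: -1 + 0 − 6 = -7  ✗
1 ≤ 6 ≤ 7 (triangle on l)
L = 3 + 4 + 6 = 13 (odd)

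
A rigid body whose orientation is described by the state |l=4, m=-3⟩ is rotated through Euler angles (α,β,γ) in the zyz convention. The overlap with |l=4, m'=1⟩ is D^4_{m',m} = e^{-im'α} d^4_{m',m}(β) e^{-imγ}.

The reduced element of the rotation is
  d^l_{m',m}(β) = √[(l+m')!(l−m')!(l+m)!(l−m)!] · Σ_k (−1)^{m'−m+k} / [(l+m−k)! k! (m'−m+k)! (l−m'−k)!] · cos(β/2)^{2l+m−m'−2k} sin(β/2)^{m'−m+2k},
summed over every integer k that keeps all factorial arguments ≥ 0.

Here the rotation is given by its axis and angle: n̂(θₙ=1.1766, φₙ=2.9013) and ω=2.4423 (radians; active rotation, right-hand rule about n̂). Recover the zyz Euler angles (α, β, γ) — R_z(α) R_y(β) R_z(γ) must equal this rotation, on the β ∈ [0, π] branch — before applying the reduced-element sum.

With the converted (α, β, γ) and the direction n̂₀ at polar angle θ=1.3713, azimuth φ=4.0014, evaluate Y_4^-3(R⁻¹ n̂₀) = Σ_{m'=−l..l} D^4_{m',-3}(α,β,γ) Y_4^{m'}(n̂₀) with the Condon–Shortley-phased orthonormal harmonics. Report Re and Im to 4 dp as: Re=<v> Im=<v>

Axis–angle → zyz. n̂ = (sinθₙcosφₙ, sinθₙsinφₙ, cosθₙ) = (-0.896777, +0.219735, +0.384066), ω = 2.4423.
R = I cosω + sinω [n̂]ₓ + (1−cosω) n̂n̂ᵀ gives
  R = [+0.654372, -0.595072, -0.466569; -0.100643, -0.680063, +0.726213; -0.749445, -0.428256, -0.504904]
β = atan2(√(R₁₃²+R₂₃²), R₃₃) = 2.100067; α = atan2(R₂₃, R₁₃) mod 2π = 2.141859; γ = atan2(R₃₂, −R₃₁) mod 2π = 5.764037
Need the full column D^4_{m',-3} for m'=−4..4 at α=2.1419, β=2.1001, γ=5.7640.
cos(β/2)=0.497542, sin(β/2)=0.867440
d^4_{-4,-3}: single k=1 term ⇒ +0.018518;  D = +0.013838+0.012305i
d^4_{-3,-3}: k∈[0..1] ⇒ +0.003755 -0.079901 = -0.076146;  D = -0.011811+0.075225i
d^4_{-2,-3}: k∈[0..1] ⇒ -0.024497 +0.223384 = +0.198887;  D = -0.181979+0.080247i
d^4_{-1,-3}: k∈[0..1] ⇒ +0.090600 -0.458982 = -0.368382;  D = -0.307243-0.203241i
d^4_{0,-3}: k∈[0..1] ⇒ -0.235467 +0.715731 = +0.480264;  D = +0.006412-0.480221i
d^4_{1,-3}: k∈[0..1] ⇒ +0.458982 -0.837078 = -0.378097;  D = +0.320803-0.200106i
d^4_{2,-3}: k∈[0..1] ⇒ -0.679002 +0.687970 = +0.008968;  D = +0.008106+0.003836i
d^4_{3,-3}: k∈[0..1] ⇒ +0.738234 -0.320564 = +0.417669;  D = -0.053747-0.414197i
d^4_{4,-3}: single k=0 term ⇒ -0.520057;  D = +0.397727-0.335071i
Y_4^{m'}(θ=1.3713,φ=4.0014) and Σ D·Y over m':
  (+0.0138+0.0123i)·(-0.3905+0.1198i)  (-0.0118+0.0752i)·(+0.1976+0.1245i)  (-0.1820+0.0802i)·(+0.0346+0.2305i)  (-0.3072-0.2032i)·(+0.1634-0.1897i)  (+0.0064-0.4802i)·(+0.1984+0.0000i)  (+0.3208-0.2001i)·(-0.1634-0.1897i)  (+0.0081+0.0038i)·(+0.0346-0.2305i)  (-0.0537-0.4142i)·(-0.1976+0.1245i)  (+0.3977-0.3351i)·(-0.3905-0.1198i)
Y_4^-3(R⁻¹ n̂) = -0.353348+0.029343i

Re=-0.3533 Im=0.0293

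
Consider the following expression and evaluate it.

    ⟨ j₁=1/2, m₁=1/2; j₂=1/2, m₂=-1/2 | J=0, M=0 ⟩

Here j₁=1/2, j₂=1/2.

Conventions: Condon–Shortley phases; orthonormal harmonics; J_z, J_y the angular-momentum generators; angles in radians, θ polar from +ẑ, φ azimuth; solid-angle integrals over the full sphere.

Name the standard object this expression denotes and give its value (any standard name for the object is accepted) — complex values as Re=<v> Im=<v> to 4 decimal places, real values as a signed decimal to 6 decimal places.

Clebsch–Gordan coefficient, +√(1/2) ≈ +0.707107

This is a Clebsch–Gordan (vector-coupling) coefficient.
√[1·1!0!0!/2! · 1!0!0!1!0!0!] = √(1/2)
  +(−1)^0/∏(0,1,0,0,0,0)! = 1  (running 1)
⟨..|..⟩ = √(1/2)·(1) = +0.707107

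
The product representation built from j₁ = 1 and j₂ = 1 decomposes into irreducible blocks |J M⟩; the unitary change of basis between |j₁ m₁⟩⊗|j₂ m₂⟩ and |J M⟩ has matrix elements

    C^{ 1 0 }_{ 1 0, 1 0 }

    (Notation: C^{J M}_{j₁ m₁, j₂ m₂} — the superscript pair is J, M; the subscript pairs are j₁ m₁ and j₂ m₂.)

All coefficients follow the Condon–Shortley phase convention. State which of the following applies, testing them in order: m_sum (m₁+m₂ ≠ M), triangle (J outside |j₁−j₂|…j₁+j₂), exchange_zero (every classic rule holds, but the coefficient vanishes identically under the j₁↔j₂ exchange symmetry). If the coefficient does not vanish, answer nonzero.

m-sum: m₁+m₂ = 0+0 = 0, M = 0  ✓
triangle: |j₁−j₂| = 0 ≤ J = 1 ≤ j₁+j₂ = 2  ✓
exchange: j₁=j₂ and m₁=m₂, and (−1)^(j₁+j₂−J) = (−1)^1 = −1 forces ⟨j₁m₁;j₂m₂|JM⟩ = −⟨j₂m₂;j₁m₁|JM⟩ = −⟨j₁m₁;j₂m₂|JM⟩ ⇒ the coefficient vanishes identically
Racah sum check: Σ_k collapses to 0 ⇒ CG = 0

exchange_zero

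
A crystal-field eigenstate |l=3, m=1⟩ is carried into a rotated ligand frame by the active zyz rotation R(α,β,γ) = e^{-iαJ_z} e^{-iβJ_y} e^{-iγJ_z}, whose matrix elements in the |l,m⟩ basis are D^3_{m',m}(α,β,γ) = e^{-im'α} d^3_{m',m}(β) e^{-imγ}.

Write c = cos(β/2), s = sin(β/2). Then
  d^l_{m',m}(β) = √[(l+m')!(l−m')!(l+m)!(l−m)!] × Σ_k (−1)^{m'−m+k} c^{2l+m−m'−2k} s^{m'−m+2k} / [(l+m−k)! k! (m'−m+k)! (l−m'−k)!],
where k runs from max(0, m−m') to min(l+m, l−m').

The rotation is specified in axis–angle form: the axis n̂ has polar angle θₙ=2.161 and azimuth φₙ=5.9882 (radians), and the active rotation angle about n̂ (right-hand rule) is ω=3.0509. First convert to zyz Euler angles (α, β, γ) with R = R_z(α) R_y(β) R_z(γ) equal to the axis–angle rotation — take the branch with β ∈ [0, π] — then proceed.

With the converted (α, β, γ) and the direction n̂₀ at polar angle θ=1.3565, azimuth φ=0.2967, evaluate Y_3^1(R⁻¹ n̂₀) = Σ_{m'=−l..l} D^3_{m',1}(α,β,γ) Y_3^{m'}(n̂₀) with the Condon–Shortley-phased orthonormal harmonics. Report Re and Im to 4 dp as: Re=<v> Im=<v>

Re=0.0531 Im=0.4405

Axis–angle → zyz. n̂ = (sinθₙcosφₙ, sinθₙsinφₙ, cosθₙ) = (+0.794941, -0.241543, -0.556530), ω = 3.0509.
R = I cosω + sinω [n̂]ₓ + (1−cosω) n̂n̂ᵀ gives
  R = [+0.265375, -0.332832, -0.904875; -0.433640, -0.879444, +0.196303; -0.861123, +0.340296, -0.377711]
β = atan2(√(R₁₃²+R₂₃²), R₃₃) = 1.958120; α = atan2(R₂₃, R₁₃) mod 2π = 2.927964; γ = atan2(R₃₂, −R₃₁) mod 2π = 0.376342
Need the full column D^3_{m',1} for m'=−3..3 at α=2.9280, β=1.9581, γ=0.3763.
cos(β/2)=0.557803, sin(β/2)=0.829973
d^3_{-3,1}: single k=4 term ⇒ +0.571826;  D = -0.300624+0.486426i
d^3_{-2,1}: k∈[3..4] ⇒ +0.627574 -0.694707 = -0.067132;  D = -0.046598+0.048326i
d^3_{-1,1}: k∈[2..4] ⇒ +0.400132 -1.181159 +0.326877 = -0.454150;  D = +0.377379-0.252660i
d^3_{0,1}: k∈[1..3] ⇒ +0.155260 -1.031210 +0.761013 = -0.114937;  D = -0.106893+0.042242i
d^3_{1,1}: k∈[0..2] ⇒ +0.030122 -0.533509 +0.885869 = +0.382482;  D = -0.377430+0.061960i
d^3_{2,1}: k∈[0..1] ⇒ -0.141732 +0.627574 = +0.485842;  D = +0.485212+0.024727i
d^3_{3,1}: single k=0 term ⇒ +0.258284;  D = -0.249299-0.067534i
Y_3^{m'}(θ=1.3565,φ=0.2967) and Σ D·Y over m':
  (-0.3006+0.4864i)·(+0.2450-0.3025i)  (-0.0466+0.0483i)·(+0.1720-0.1160i)  (+0.3774-0.2527i)·(-0.2337+0.0714i)  (-0.1069+0.0422i)·(-0.2201+0.0000i)  (-0.3774+0.0620i)·(+0.2337+0.0714i)  (+0.4852+0.0247i)·(+0.1720+0.1160i)  (-0.2493-0.0675i)·(-0.2450-0.3025i)
Y_3^1(R⁻¹ n̂) = +0.053089+0.440550i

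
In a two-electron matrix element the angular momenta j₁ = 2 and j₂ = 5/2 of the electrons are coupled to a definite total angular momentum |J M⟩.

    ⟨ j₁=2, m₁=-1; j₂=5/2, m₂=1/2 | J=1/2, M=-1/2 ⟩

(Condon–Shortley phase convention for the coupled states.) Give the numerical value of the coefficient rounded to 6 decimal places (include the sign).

j₁+j₂−J=4  J+j₁−j₂=0  J−j₁+j₂=1  j₁+j₂+J+1=6
(j₁±m₁, j₂±m₂, J±M) = (1,3,3,2,0,1)
P² = 24/5
sum k=3..3:
  [3] −1/6 = -1/6
S = -1/6
C² = P²·S² = 2/15 ; C = -0.365148

-0.365148  (= −√(2/15))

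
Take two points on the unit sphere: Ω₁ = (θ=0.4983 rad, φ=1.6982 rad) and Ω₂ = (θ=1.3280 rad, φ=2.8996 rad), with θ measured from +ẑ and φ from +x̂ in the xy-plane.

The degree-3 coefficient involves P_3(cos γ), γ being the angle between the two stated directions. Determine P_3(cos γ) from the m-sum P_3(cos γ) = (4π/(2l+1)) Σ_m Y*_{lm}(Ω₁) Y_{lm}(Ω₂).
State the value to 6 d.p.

Expand P_3 via completeness: Σ_{m} conj(Y_{3,m}) at Ω₁ times Y_{3,m} at Ω₂ —
  term(m=-3) = -0.015553+0.007756i   from Y*(Ω₁)=+0.016988-0.042261i, Y(Ω₂)=-0.285363-0.253317i
  term(m=-2) = -0.035094-0.031966i   from Y*(Ω₁)=-0.198434-0.051686i, Y(Ω₂)=+0.204913+0.107720i
  term(m=-1) = -0.035548+0.091815i   from Y*(Ω₁)=-0.056087+0.437849i, Y(Ω₂)=+0.216541+0.053449i
  term(m=+0) = -0.068399+0.000000i   from Y*(Ω₁)=+0.281217-0.000000i, Y(Ω₂)=-0.243226+0.000000i
  term(m=+1) = -0.035548-0.091815i   from Y*(Ω₁)=+0.056087+0.437849i, Y(Ω₂)=-0.216541+0.053449i
  term(m=+2) = -0.035094+0.031966i   from Y*(Ω₁)=-0.198434+0.051686i, Y(Ω₂)=+0.204913-0.107720i
  term(m=+3) = -0.015553-0.007756i   from Y*(Ω₁)=-0.016988-0.042261i, Y(Ω₂)=+0.285363-0.253317i
Accumulated sum -0.240790+0.000000i; after 4π/(2l+1) scaling, -0.432265+0.000000i ⇒ P_3 = -0.432265

-0.432265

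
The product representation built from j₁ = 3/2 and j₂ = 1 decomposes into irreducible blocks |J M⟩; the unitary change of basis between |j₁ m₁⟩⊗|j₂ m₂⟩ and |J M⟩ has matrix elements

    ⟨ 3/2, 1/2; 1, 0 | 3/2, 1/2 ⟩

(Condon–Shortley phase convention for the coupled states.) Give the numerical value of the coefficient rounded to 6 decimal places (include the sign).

√[4·1!2!1!/5! · 2!1!1!1!2!1!] = √(4/15)
  +(−1)^0/∏(0,1,1,1,1,0)! = 1  (running 1)
  +(−1)^1/∏(1,0,0,0,2,1)! = -1/2  (running 1/2)
⟨..|..⟩ = √(4/15)·(1/2) = +0.258199

+√(1/15) = +0.258199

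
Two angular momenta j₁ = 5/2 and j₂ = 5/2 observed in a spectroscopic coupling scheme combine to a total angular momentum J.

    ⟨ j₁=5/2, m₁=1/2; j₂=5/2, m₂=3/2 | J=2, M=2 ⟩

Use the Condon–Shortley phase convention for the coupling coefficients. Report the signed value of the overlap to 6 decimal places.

+0.566947  (= +√(9/28))

√[5·3!2!2!/8! · 3!2!4!1!4!0!] = √(144/7)
  +(−1)^2/∏(2,1,0,2,2,0)! = 1/8  (running 1/8)
⟨..|..⟩ = √(144/7)·(1/8) = +0.566947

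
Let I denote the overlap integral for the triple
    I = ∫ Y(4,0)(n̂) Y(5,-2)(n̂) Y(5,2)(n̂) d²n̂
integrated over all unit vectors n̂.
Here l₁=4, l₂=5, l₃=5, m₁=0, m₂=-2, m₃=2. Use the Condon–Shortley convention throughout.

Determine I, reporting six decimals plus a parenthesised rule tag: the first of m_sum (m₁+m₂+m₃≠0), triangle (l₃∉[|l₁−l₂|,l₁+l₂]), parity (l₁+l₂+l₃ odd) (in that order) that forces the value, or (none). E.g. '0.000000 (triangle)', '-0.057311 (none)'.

Rules hold: Σm=0, L=14 even, 1≤5≤9.
N = 9·11·11 = 1089
Δ = 4!·4!·6!/15! = 1/3153150
Racah Σ t=0..4: t=0:+1/69120 t=1:−1/1728 t=2:+1/576 t=3:−1/1728 t=4:+1/69120 = 7/11520
⇒ 3j(4 5 5; 0 0 0)² = 2/143, sgn -1
Racah Σ t=0..3: t=0:+1/20736 t=1:−1/1728 t=2:+1/1920 t=3:−1/25920 = -1/20736
⇒ 3j(4 5 5; 0 -2 2)² = 1/2574, sgn +1
4πI² = N·(3j₀)²·(3jₘ)² = 1/169
I = -1·√(0.00591716/4π) = -0.02169960
No selection rule forces the value: the integral is nonzero (none).

-0.021700 (none)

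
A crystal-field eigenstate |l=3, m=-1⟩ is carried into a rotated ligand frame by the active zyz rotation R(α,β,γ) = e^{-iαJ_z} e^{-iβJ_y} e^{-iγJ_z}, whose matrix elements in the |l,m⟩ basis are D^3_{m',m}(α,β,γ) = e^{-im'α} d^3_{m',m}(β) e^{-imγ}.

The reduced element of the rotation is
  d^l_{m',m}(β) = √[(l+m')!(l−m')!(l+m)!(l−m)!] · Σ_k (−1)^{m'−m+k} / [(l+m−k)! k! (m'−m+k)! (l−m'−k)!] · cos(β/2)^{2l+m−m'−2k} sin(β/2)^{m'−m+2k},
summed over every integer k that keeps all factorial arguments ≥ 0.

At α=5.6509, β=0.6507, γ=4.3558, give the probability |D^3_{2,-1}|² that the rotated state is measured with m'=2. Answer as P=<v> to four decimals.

D^3_{2,-1}(5.6509,0.6507,4.3558) = e^{-i·2·5.6509}·d^3_{2,-1}(0.6507)·e^{-i·-1·4.3558}. Compute d first:
Half-angle: c=0.947539, s=0.319640. N=√(120·1·2·24)=75.894664
The bounds max(0,m−m')=0 and min(l+m,l−m')=1 give 2 terms
  k=0: (−1)^3·75.8947/(12)·0.9475^3·0.3196^3 = -0.175714
  k=1: (−1)^4·75.8947/(24)·0.9475^1·0.3196^5 = +0.009998
d^3_{2,-1}(0.6507) = -0.175714 +0.009998 = -0.165716
|D^3_{2,-1}|² = |d^3_{2,-1}(β)|² = (-0.165716)² = 0.027462 (the z-rotation phases have unit modulus)

P=0.0275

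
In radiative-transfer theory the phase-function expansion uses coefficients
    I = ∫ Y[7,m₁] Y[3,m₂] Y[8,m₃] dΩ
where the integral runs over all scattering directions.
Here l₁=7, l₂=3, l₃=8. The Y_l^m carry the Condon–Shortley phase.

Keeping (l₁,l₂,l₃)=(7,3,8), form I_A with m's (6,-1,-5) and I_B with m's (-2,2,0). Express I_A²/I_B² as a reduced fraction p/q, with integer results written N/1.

Same 7,3,8: normalisation and zero-m 3j drop out of the ratio.
A: Δ: 2! 12! 4! / 19! → 1/5290740; sum: t=0:+1/319334400 t=1:−1/2874009600 = 1/359251200; 3j²(7 3 8; 6 -1 -5) = Δ·Π!·Σ² = 1664/101745  (sign -1)
B: Δ: 2! 12! 4! / 19! → 1/5290740; sum: t=1:−1/23224320 t=2:+1/7257600 = 11/116121600; 3j²(7 3 8; -2 2 0) = Δ·Π!·Σ² = 121/8398  (sign +1)
I_A²/I_B² = (1664/101745)/(121/8398) = 43264/38115

43264/38115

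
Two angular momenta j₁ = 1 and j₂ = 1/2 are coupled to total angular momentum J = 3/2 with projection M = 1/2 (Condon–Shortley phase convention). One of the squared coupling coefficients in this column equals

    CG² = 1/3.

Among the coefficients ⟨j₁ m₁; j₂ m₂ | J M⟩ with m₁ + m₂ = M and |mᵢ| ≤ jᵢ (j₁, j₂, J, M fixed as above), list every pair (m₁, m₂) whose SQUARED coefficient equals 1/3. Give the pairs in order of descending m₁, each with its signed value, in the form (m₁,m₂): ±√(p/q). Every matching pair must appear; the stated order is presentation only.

(1,-1/2): +√(1/3)

Admissible pairs with m₁+m₂ = M = 1/2: (0,1/2), (1,-1/2)
  (m₁,m₂)=(1,-1/2): CG² = 1/3, CG = +√(1/3)   ← matches the target
  (m₁,m₂)=(0,1/2): CG² = 2/3, CG = +√(2/3)
Pairs with CG² = 1/3: (1,-1/2): +√(1/3)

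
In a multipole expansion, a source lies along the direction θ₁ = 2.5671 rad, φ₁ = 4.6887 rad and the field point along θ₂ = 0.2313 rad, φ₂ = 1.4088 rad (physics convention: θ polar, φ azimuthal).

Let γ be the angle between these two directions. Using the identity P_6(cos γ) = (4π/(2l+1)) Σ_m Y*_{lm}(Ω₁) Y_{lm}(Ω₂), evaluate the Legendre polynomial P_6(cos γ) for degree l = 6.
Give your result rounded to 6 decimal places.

0.080348

Term-by-term m-sum for l=6 (normalisation 4π/13 = 0.966644):
  m=-6: (-0.01231 + 0.00176j) × (-0.00004 - 0.00006j) = 0.00000 + 0.00000j  (running Σ = 0.00000 + 0.00000j)
  m=-5: (0.00787 + 0.06610j) × (0.00075 - 0.00071j) = 0.00005 + 0.00004j  (running Σ = 0.00005 + 0.00004j)
  m=-4: (0.20911 - 0.01987j) × (0.00740 + 0.00560j) = 0.00166 + 0.00102j  (running Σ = 0.00171 + 0.00107j)
  m=-3: (-0.02961 - 0.41590j) × (-0.02648 + 0.05013j) = 0.02163 + 0.00953j  (running Σ = 0.02334 + 0.01060j)
  m=-2: (-0.45185 + 0.02142j) × (-0.22016 - 0.07393j) = 0.10106 + 0.02869j  (running Σ = 0.12441 + 0.03929j)
  m=-1: (0.00110 + 0.04640j) × (0.09192 - 0.56242j) = 0.02620 + 0.00365j  (running Σ = 0.15061 + 0.04294j)
  m=0: (-0.41933 + 0.00000j) × (0.52010 + 0.00000j) = -0.21809 + 0.00000j  (running Σ = -0.06749 + 0.04294j)
  m=1: (-0.00110 + 0.04640j) × (-0.09192 - 0.56242j) = 0.02620 - 0.00365j  (running Σ = -0.04129 + 0.03929j)
  m=2: (-0.45185 - 0.02142j) × (-0.22016 + 0.07393j) = 0.10106 - 0.02869j  (running Σ = 0.05978 + 0.01060j)
  m=3: (0.02961 - 0.41590j) × (0.02648 + 0.05013j) = 0.02163 - 0.00953j  (running Σ = 0.08141 + 0.00107j)
  m=4: (0.20911 + 0.01987j) × (0.00740 - 0.00560j) = 0.00166 - 0.00102j  (running Σ = 0.08307 + 0.00004j)
  m=5: (-0.00787 + 0.06610j) × (-0.00075 - 0.00071j) = 0.00005 - 0.00004j  (running Σ = 0.08312 + 0.00000j)
  m=6: (-0.01231 - 0.00176j) × (-0.00004 + 0.00006j) = 0.00000 - 0.00000j  (running Σ = 0.08312 - 0.00000j)
Total Σ_m = 0.08312 - 0.00000j. Multiply by 0.966644: 0.08035 - 0.00000j. P_6(cos γ) = 0.080348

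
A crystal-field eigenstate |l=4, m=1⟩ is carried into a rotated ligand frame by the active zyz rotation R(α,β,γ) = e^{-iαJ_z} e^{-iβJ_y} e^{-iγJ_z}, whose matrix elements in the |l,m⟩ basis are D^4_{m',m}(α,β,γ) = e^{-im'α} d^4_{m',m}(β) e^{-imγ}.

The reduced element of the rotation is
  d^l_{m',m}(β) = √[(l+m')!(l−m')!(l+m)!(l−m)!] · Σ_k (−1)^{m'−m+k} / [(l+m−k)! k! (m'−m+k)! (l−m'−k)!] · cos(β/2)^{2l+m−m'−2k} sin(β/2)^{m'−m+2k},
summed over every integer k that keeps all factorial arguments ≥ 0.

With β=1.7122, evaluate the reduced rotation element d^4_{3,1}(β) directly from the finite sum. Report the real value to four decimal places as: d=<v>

d=-0.4354

d^4_{3,1}(β=1.7122) via the finite sum:
c=cos(1.712200/2)=0.655388, s=sin(1.712200/2)=0.755292; N=√[5040·1·120·6]=1904.940944
Admissible k: 0..1 (factorial args all ≥0)
  k=0: (−1)^2·1904.9409/(240)·0.6554^6·0.7553^2 = +0.358832
  k=1: (−1)^3·1904.9409/(144)·0.6554^4·0.7553^4 = -0.794280
d^4_{3,1}(1.7122) = +0.358832 -0.794280 = -0.435447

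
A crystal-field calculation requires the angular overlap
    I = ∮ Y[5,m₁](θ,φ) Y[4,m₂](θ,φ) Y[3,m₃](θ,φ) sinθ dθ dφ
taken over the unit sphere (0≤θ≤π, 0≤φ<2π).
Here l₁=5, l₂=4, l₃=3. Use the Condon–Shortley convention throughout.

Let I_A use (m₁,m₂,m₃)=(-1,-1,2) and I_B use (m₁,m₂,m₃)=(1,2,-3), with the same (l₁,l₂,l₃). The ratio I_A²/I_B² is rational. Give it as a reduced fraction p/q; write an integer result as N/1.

Same 5,4,3: normalisation and zero-m 3j drop out of the ratio.
A: Δ: 6! 4! 2! / 13! → 1/180180; sum: t=2:+1/1152 t=3:−1/432 = -5/3456; 3j²(5 4 3; -1 -1 2) = Δ·Π!·Σ² = 625/36036  (sign +1)
B: Δ: 6! 4! 2! / 13! → 1/180180; sum: t=4:+1/2304 = 1/2304; 3j²(5 4 3; 1 2 -3) = Δ·Π!·Σ² = 75/4004  (sign +1)
I_A²/I_B² = (625/36036)/(75/4004) = 25/27

25/27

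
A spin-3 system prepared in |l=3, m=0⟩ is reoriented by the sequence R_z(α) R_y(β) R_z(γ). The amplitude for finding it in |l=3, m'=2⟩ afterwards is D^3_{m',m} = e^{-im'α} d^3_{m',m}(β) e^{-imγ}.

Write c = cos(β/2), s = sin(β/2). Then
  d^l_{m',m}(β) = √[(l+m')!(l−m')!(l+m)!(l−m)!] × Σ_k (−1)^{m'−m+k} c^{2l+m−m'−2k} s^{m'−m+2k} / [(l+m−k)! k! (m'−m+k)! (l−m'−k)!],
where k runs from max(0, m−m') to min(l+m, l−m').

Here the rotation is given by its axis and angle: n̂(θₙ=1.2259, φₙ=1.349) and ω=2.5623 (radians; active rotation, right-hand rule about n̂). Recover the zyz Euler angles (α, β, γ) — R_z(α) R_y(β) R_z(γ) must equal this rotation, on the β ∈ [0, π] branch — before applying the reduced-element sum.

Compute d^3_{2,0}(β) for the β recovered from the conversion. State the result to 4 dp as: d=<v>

d=-0.5211

Axis–angle → zyz. n̂ = (sinθₙcosφₙ, sinθₙsinφₙ, cosθₙ) = (+0.207028, +0.918057, +0.338099), ω = 2.5623.
R = I cosω + sinω [n̂]ₓ + (1−cosω) n̂n̂ᵀ gives
  R = [-0.758122, +0.164031, +0.631146; +0.534204, +0.711300, +0.456814; -0.374002, +0.683481, -0.626878]
β = atan2(√(R₁₃²+R₂₃²), R₃₃) = 2.248336; α = atan2(R₂₃, R₁₃) mod 2π = 0.626512; γ = atan2(R₃₂, −R₃₁) mod 2π = 1.070104
d^3_{2,0}(β=2.2483) via the finite sum:
c=cos(2.248336/2)=0.431927, s=sin(2.248336/2)=0.901909; N=√[120·1·6·6]=65.726707
k∈{0,1} keeps every argument non-negative
  k=0: (−1)^2·65.7267/(12)·0.4319^4·0.9019^2 = +0.155070
  k=1: (−1)^3·65.7267/(12)·0.4319^2·0.9019^4 = -0.676132
d^3_{2,0}(2.2483) = +0.155070 -0.676132 = -0.521062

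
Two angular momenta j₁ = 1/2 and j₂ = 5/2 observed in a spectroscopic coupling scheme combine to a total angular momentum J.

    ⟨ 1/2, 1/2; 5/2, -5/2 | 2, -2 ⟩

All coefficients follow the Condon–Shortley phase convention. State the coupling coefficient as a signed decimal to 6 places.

+√(5/6) ≈ +0.912871

triangle: 1!×0!×4!/6! = 24/720
(j±m)!: 1!×0!×0!×5!×0!×4! = 2880
prefactor² = (2J+1)×Δ×N² = 480
  k=0: +1/(0!×1!×0!×0!×0!×4!) = 1/24
Σ = 1/24  ⇒  CG² = 480×(1/24)² = 5/6
CG = +√(5/6) = +0.912871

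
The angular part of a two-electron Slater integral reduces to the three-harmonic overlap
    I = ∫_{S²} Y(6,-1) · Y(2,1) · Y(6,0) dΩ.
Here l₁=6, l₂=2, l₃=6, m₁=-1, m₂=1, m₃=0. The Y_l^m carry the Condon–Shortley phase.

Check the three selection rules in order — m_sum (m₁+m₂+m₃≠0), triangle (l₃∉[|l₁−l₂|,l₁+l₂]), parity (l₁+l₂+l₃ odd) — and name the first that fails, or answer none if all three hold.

none

m₁+m₂+m₃ = -1 + 1 + 0 = 0  ✓
triangle: |6−2|=4 ≤ l₃=6 ≤ 6+2=8  ✓
parity: l₁+l₂+l₃ = 14 is even  ✓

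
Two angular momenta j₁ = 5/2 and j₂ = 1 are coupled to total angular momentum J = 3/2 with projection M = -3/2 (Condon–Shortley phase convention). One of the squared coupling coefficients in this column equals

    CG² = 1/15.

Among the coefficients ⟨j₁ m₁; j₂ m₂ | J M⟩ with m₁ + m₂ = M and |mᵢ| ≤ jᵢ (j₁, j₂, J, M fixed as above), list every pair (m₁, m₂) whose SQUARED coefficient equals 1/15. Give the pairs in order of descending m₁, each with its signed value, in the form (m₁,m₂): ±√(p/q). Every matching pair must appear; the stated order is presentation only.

Admissible pairs with m₁+m₂ = M = -3/2: (-5/2,1), (-3/2,0), (-1/2,-1)
  (m₁,m₂)=(-1/2,-1): CG² = 1/15, CG = +√(1/15)   ← matches the target
  (m₁,m₂)=(-3/2,0): CG² = 4/15, CG = −√(4/15)
  (m₁,m₂)=(-5/2,1): CG² = 2/3, CG = +√(2/3)
Pairs with CG² = 1/15: (-1/2,-1): +√(1/15)

(-1/2,-1): +√(1/15)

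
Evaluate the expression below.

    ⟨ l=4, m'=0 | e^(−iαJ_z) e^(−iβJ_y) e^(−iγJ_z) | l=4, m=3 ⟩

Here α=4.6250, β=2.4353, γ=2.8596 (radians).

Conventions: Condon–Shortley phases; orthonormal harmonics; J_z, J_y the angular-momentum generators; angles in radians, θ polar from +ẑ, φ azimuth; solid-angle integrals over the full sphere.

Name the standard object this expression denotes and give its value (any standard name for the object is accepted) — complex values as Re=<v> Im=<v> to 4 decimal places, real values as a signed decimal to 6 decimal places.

Wigner D-matrix element, Re=0.2039 Im=0.2303

This is a Wigner D-matrix element — the rotation-matrix element ⟨l m'| R(α,β,γ) |l m⟩ in the angular-momentum basis.
First d^4_{0,3}(β=2.4353), then the phase factors e^{-i(0)α} and e^{-i(3)γ}:
c=cos(2.435300/2)=0.345852, s=sin(2.435300/2)=0.938289; N=√[24·24·5040·1]=1703.830978
The bounds max(0,m−m')=3 and min(l+m,l−m')=4 give 2 terms
  k=3: (−1)^0·1703.8310/(144)·0.3459^5·0.9383^3 = +0.048364
  k=4: (−1)^1·1703.8310/(144)·0.3459^3·0.9383^5 = -0.355973
d^4_{0,3}(2.4353) = +0.048364 -0.355973 = -0.307609
Attach z-rotation phases: D = e^{-i(0)(4.6250)}·(-0.307609)·e^{-i(3)(2.8596)} = +0.203945+0.230282i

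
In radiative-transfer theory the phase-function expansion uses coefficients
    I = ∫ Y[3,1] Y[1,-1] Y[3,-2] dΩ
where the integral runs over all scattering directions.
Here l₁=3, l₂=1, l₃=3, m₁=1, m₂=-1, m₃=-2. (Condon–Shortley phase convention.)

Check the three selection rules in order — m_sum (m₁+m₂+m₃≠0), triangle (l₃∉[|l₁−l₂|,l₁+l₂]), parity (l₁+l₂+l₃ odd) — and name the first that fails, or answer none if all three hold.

m_sum

Σmᵢ = -2  ✗
l₃∈[|l₁−l₂|,l₁+l₂]=[2,4], have l₃=3
Σlᵢ = 7 ⇒ odd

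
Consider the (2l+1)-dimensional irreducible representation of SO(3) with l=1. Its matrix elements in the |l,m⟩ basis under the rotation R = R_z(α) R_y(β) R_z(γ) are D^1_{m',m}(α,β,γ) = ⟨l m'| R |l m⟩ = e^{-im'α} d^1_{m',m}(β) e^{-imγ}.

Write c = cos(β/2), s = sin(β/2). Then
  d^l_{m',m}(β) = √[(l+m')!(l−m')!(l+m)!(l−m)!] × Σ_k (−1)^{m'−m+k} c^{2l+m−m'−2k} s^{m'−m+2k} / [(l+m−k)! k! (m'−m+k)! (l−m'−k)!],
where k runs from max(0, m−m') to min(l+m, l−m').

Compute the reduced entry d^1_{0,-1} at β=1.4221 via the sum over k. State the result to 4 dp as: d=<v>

d^1_{0,-1}(β=1.4221) via the finite sum:
With c≡cos(β/2)=0.757677 and s≡sin(β/2)=0.652630, N=[1·1·1·2]^{1/2}=1.414214
The bounds max(0,m−m')=0 and min(l+m,l−m')=0 give 1 term
  k=0: (−1)^1·1.4142/(1)·0.7577^1·0.6526^1 = -0.699304
d^1_{0,-1}(1.4221) = -0.699304

d=-0.6993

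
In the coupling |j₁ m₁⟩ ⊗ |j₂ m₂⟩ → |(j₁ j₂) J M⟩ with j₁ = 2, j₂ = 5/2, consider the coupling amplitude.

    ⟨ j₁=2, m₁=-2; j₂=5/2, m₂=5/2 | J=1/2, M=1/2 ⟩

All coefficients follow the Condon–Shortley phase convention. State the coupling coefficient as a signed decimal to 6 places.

triangle: 4!*0!*1!/6! = 24/720
(j±m)!: 0!*4!*5!*0!*1!*0! = 2880
prefactor² = (2J+1)*Δ*N² = 192
  k=4: +1/(4!*0!*0!*1!*0!*0!) = 1/24
Σ = 1/24  ⇒  CG² = 192*(1/24)² = 1/3
CG = +√(1/3) = +0.577350

+√(1/3) ≈ +0.577350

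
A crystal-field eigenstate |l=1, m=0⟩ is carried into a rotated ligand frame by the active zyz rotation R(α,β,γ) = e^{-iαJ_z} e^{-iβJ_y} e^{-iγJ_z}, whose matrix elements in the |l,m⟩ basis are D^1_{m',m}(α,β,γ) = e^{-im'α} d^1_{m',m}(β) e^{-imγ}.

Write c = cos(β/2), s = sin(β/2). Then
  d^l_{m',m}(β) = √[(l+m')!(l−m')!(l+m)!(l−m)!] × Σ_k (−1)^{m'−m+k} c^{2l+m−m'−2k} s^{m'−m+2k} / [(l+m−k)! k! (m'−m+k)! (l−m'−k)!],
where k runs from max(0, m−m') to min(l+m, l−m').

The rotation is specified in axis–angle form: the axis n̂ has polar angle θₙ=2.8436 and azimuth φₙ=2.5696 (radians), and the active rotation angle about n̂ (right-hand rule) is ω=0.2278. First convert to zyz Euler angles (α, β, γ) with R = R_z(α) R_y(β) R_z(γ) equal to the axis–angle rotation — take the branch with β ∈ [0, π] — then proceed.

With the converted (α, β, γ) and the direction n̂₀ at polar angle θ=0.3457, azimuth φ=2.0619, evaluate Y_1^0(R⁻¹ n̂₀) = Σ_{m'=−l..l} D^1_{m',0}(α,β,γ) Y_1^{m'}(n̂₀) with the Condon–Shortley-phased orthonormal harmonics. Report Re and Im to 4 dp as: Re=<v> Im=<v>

Re=0.4630 Im=0.0000

Axis–angle → zyz. n̂ = (sinθₙcosφₙ, sinθₙsinφₙ, cosθₙ) = (-0.246868, +0.158929, -0.955928), ω = 0.2278.
R = I cosω + sinω [n̂]ₓ + (1−cosω) n̂n̂ᵀ gives
  R = [+0.975740, +0.214868, +0.041988; -0.216895, +0.974818, +0.051826; -0.029795, -0.059676, +0.997773]
β = atan2(√(R₁₃²+R₂₃²), R₃₃) = 0.066750; α = atan2(R₂₃, R₁₃) mod 2π = 0.889883; γ = atan2(R₃₂, −R₃₁) mod 2π = 5.175461
Need the full column D^1_{m',0} for m'=−1..1 at α=0.8899, β=0.0668, γ=5.1755.
cos(β/2)=0.999443, sin(β/2)=0.033369
d^1_{-1,0}: single k=1 term ⇒ +0.047165;  D = +0.029690+0.036647i
d^1_{0,0}: k∈[0..1] ⇒ +0.998887 -0.001113 = +0.997773;  D = +0.997773+0.000000i
d^1_{1,0}: single k=0 term ⇒ -0.047165;  D = -0.029690+0.036647i
Y_1^{m'}(θ=0.3457,φ=2.0619) and Σ D·Y over m':
  (+0.0297+0.0366i)·(-0.0552-0.1032i)  (+0.9978+0.0000i)·(+0.4597+0.0000i)  (-0.0297+0.0366i)·(+0.0552-0.1032i)
Y_1^0(R⁻¹ n̂) = +0.462960+0.000000i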